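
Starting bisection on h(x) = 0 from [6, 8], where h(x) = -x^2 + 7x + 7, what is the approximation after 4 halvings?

midpoint 7: h = 7 > 0 → [7, 8]
midpoint 7.5: h = 3.25 > 0 → [7.5, 8]
midpoint 7.75: h = 1.1875 > 0 → [7.75, 8]
midpoint 7.875: h = 0.1094 > 0 → [7.875, 8]

7.875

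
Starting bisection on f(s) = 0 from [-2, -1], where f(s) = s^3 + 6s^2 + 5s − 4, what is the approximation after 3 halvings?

-1.625

f(-1.5) = -1.375 < 0, so the root lies in [-2, -1.5]
f(-1.75) = 0.265625 > 0, so the root lies in [-1.75, -1.5]
f(-1.625) = -0.572266 < 0, so the root lies in [-1.75, -1.625]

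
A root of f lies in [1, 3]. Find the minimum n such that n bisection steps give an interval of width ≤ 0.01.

Width after n steps is 2/2^n. Need 2^n ≥ 2/0.01 = 200.
2^7 = 128 < 200 ≤ 2^8 = 256, so n = 8.

8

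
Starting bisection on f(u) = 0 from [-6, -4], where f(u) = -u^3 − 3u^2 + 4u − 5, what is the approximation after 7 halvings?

-4.234375

m = -5, f(m) = 25 (+); new bracket [-5, -4]
m = -4.5, f(m) = 7.375 (+); new bracket [-4.5, -4]
m = -4.25, f(m) = 0.578125 (+); new bracket [-4.25, -4]
m = -4.125, f(m) = -2.3574 (−); new bracket [-4.25, -4.125]
m = -4.1875, f(m) = -0.927 (−); new bracket [-4.25, -4.1875]
m = -4.21875, f(m) = -0.1839 (−); new bracket [-4.25, -4.21875]
m = -4.234375, f(m) = 0.1948 (+); new bracket [-4.234375, -4.21875]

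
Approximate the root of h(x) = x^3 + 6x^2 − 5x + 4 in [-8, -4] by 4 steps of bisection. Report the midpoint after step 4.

-6.75

x = -6 gives h = 34, positive; keep [-8, -6]
x = -7 gives h = -10, negative; keep [-7, -6]
x = -6.5 gives h = 15.375, positive; keep [-7, -6.5]
x = -6.75 gives h = 3.5781, positive; keep [-7, -6.75]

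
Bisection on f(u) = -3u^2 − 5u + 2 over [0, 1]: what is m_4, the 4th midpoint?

0.3125

f(0.5) = -1.25 < 0, so the root lies in [0, 0.5]
f(0.25) = 0.5625 > 0, so the root lies in [0.25, 0.5]
f(0.375) = -0.296875 < 0, so the root lies in [0.25, 0.375]
f(0.3125) = 0.1445 > 0, so the root lies in [0.3125, 0.375]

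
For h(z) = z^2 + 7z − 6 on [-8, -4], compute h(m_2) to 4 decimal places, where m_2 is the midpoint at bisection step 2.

-6.0000

z = -6 gives h = -12, negative; keep [-8, -6]
z = -7 gives h = -6, negative; keep [-8, -7]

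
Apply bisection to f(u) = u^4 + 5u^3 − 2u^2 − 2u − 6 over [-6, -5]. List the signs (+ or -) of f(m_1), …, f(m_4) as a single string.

+-+-

u = -5.5 gives f = 27.6875, positive; keep [-5.5, -5]
u = -5.25 gives f = -14.449219, negative; keep [-5.5, -5.25]
u = -5.375 gives f = 5.201416, positive; keep [-5.375, -5.25]
u = -5.3125 gives f = -4.9663, negative; keep [-5.375, -5.3125]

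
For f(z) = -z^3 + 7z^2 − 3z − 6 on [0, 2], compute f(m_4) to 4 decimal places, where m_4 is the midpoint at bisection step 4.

f(1) = -3 < 0, so the root lies in [1, 2]
f(1.5) = 1.875 > 0, so the root lies in [1, 1.5]
f(1.25) = -0.765625 < 0, so the root lies in [1.25, 1.5]
f(1.375) = 0.5098 > 0, so the root lies in [1.25, 1.375]

0.5098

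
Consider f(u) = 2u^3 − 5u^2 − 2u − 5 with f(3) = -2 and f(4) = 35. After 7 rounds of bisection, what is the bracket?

[3.0859375, 3.09375]

m = 3.5, f(m) = 12.5 (+); new bracket [3, 3.5]
m = 3.25, f(m) = 4.34375 (+); new bracket [3, 3.25]
m = 3.125, f(m) = 0.957031 (+); new bracket [3, 3.125]
m = 3.0625, f(m) = -0.5737 (−); new bracket [3.0625, 3.125]
m = 3.09375, f(m) = 0.1784 (+); new bracket [3.0625, 3.09375]
m = 3.078125, f(m) = -0.201 (−); new bracket [3.078125, 3.09375]
m = 3.0859375, f(m) = -0.0121 (−); new bracket [3.0859375, 3.09375]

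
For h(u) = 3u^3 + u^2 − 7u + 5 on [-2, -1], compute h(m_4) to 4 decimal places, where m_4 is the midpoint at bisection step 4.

u = -1.5 gives h = 7.625, positive; keep [-2, -1.5]
u = -1.75 gives h = 4.234375, positive; keep [-2, -1.75]
u = -1.875 gives h = 1.865234, positive; keep [-2, -1.875]
u = -1.9375 gives h = 0.4968, positive; keep [-2, -1.9375]

0.4968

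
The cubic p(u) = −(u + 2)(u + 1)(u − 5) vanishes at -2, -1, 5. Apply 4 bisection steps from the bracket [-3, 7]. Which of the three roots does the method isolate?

p(2) = 36 > 0, so the root lies in [2, 7]
p(4.5) = 17.875 > 0, so the root lies in [4.5, 7]
p(5.75) = -39.234375 < 0, so the root lies in [4.5, 5.75]
p(5.125) = -5.4551 < 0, so the root lies in [4.5, 5.125]

5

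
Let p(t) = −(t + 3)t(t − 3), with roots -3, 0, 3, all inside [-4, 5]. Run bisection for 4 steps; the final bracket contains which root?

m = 0.5, p(m) = 4.375 (+); new bracket [0.5, 5]
m = 2.75, p(m) = 3.953125 (+); new bracket [2.75, 5]
m = 3.875, p(m) = -23.310547 (−); new bracket [2.75, 3.875]
m = 3.3125, p(m) = -6.5344 (−); new bracket [2.75, 3.3125]

3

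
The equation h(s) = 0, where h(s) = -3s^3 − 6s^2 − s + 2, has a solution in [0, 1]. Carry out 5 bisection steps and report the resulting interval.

h(0.5) = -0.375 < 0, so the root lies in [0, 0.5]
h(0.25) = 1.328125 > 0, so the root lies in [0.25, 0.5]
h(0.375) = 0.623047 > 0, so the root lies in [0.375, 0.5]
h(0.4375) = 0.1628 > 0, so the root lies in [0.4375, 0.5]
h(0.46875) = -0.0961 < 0, so the root lies in [0.4375, 0.46875]

[0.4375, 0.46875]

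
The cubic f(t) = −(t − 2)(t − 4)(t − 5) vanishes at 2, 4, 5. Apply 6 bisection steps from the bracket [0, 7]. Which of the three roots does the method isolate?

2

t = 3.5 gives f = -1.125, negative; keep [0, 3.5]
t = 1.75 gives f = 1.828125, positive; keep [1.75, 3.5]
t = 2.625 gives f = -2.041016, negative; keep [1.75, 2.625]
t = 2.1875 gives f = -0.9558, negative; keep [1.75, 2.1875]
t = 1.96875 gives f = 0.1924, positive; keep [1.96875, 2.1875]
t = 2.078125 gives f = -0.4387, negative; keep [1.96875, 2.078125]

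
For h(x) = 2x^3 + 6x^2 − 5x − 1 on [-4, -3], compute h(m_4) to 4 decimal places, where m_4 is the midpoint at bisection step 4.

midpoint -3.5: h = 4.25 > 0 → [-4, -3.5]
midpoint -3.75: h = -3.34375 < 0 → [-3.75, -3.5]
midpoint -3.625: h = 0.699219 > 0 → [-3.75, -3.625]
midpoint -3.6875: h = -1.2593 < 0 → [-3.6875, -3.625]

-1.2593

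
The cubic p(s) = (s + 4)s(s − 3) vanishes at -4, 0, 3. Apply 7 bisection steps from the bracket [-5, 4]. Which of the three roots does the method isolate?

p(-0.5) = 6.125 > 0, so the root lies in [-5, -0.5]
p(-2.75) = 19.765625 > 0, so the root lies in [-5, -2.75]
p(-3.875) = 3.330078 > 0, so the root lies in [-5, -3.875]
p(-4.4375) = -14.4392 < 0, so the root lies in [-4.4375, -3.875]
p(-4.15625) = -4.6474 < 0, so the root lies in [-4.15625, -3.875]
p(-4.015625) = -0.4402 < 0, so the root lies in [-4.015625, -3.875]
p(-3.9453125) = 1.4985 > 0, so the root lies in [-4.015625, -3.9453125]

-4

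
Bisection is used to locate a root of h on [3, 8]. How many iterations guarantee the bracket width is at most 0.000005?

20

Width after n steps is 5/2^n. Need 2^n ≥ 5/0.000005 = 1000000.
2^19 = 524288 < 1000000 ≤ 2^20 = 1048576, so n = 20.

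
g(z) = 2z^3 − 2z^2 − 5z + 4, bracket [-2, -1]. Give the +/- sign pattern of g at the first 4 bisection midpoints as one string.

+---

m = -1.5, g(m) = 0.25 (+); new bracket [-2, -1.5]
m = -1.75, g(m) = -4.09375 (−); new bracket [-1.75, -1.5]
m = -1.625, g(m) = -1.738281 (−); new bracket [-1.625, -1.5]
m = -1.5625, g(m) = -0.6997 (−); new bracket [-1.5625, -1.5]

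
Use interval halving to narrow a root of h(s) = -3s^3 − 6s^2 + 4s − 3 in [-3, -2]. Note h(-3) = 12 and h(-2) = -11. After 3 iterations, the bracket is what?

[-2.75, -2.625]

h(-2.5) = -3.625 < 0, so the root lies in [-3, -2.5]
h(-2.75) = 3.015625 > 0, so the root lies in [-2.75, -2.5]
h(-2.625) = -0.580078 < 0, so the root lies in [-2.75, -2.625]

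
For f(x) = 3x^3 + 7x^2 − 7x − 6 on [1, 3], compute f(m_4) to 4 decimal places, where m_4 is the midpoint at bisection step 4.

midpoint 2: f = 32 > 0 → [1, 2]
midpoint 1.5: f = 9.375 > 0 → [1, 1.5]
midpoint 1.25: f = 2.046875 > 0 → [1, 1.25]
midpoint 1.125: f = -0.7441 < 0 → [1.125, 1.25]

-0.7441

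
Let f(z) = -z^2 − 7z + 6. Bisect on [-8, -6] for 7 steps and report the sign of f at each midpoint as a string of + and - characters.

m = -7, f(m) = 6 (+); new bracket [-8, -7]
m = -7.5, f(m) = 2.25 (+); new bracket [-8, -7.5]
m = -7.75, f(m) = 0.1875 (+); new bracket [-8, -7.75]
m = -7.875, f(m) = -0.8906 (−); new bracket [-7.875, -7.75]
m = -7.8125, f(m) = -0.3477 (−); new bracket [-7.8125, -7.75]
m = -7.78125, f(m) = -0.0791 (−); new bracket [-7.78125, -7.75]
m = -7.765625, f(m) = 0.0544 (+); new bracket [-7.78125, -7.765625]

+++---+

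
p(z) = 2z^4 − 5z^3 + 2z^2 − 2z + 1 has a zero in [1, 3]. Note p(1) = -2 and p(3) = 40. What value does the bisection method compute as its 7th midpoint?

p(2) = -3 < 0, so the root lies in [2, 3]
p(2.5) = 8.5 > 0, so the root lies in [2, 2.5]
p(2.25) = 0.929688 > 0, so the root lies in [2, 2.25]
p(2.125) = -1.4155 < 0, so the root lies in [2.125, 2.25]
p(2.1875) = -0.3469 < 0, so the root lies in [2.1875, 2.25]
p(2.21875) = 0.2643 > 0, so the root lies in [2.1875, 2.21875]
p(2.203125) = -0.048 < 0, so the root lies in [2.203125, 2.21875]

2.203125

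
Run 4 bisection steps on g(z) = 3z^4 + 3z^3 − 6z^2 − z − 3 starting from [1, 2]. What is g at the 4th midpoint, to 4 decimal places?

1.0372

midpoint 1.5: g = 7.3125 > 0 → [1, 1.5]
midpoint 1.25: g = -0.441406 < 0 → [1.25, 1.5]
midpoint 1.375: g = 2.803467 > 0 → [1.25, 1.375]
midpoint 1.3125: g = 1.0372 > 0 → [1.25, 1.3125]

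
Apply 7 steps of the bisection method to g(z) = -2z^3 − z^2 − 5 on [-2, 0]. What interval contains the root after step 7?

[-1.546875, -1.53125]

midpoint -1: g = -4 < 0 → [-2, -1]
midpoint -1.5: g = -0.5 < 0 → [-2, -1.5]
midpoint -1.75: g = 2.65625 > 0 → [-1.75, -1.5]
midpoint -1.625: g = 0.9414 > 0 → [-1.625, -1.5]
midpoint -1.5625: g = 0.188 > 0 → [-1.5625, -1.5]
midpoint -1.53125: g = -0.164 < 0 → [-1.5625, -1.53125]
midpoint -1.546875: g = 0.01 > 0 → [-1.546875, -1.53125]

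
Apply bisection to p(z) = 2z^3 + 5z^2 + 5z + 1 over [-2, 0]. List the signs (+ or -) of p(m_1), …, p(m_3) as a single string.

p(-1) = -1 < 0, so the root lies in [-1, 0]
p(-0.5) = -0.5 < 0, so the root lies in [-0.5, 0]
p(-0.25) = 0.03125 > 0, so the root lies in [-0.5, -0.25]

--+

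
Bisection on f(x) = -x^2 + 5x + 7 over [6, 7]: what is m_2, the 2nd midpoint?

6.25

f(6.5) = -2.75 < 0, so the root lies in [6, 6.5]
f(6.25) = -0.8125 < 0, so the root lies in [6, 6.25]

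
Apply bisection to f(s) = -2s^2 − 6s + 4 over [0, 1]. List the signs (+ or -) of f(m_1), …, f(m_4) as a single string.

m = 0.5, f(m) = 0.5 (+); new bracket [0.5, 1]
m = 0.75, f(m) = -1.625 (−); new bracket [0.5, 0.75]
m = 0.625, f(m) = -0.53125 (−); new bracket [0.5, 0.625]
m = 0.5625, f(m) = -0.0078 (−); new bracket [0.5, 0.5625]

+---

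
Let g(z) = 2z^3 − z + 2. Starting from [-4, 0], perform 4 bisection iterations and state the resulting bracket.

[-1.25, -1]

midpoint -2: g = -12 < 0 → [-2, 0]
midpoint -1: g = 1 > 0 → [-2, -1]
midpoint -1.5: g = -3.25 < 0 → [-1.5, -1]
midpoint -1.25: g = -0.6562 < 0 → [-1.25, -1]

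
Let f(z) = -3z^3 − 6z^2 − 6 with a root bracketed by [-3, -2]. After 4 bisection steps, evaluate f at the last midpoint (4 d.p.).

m = -2.5, f(m) = 3.375 (+); new bracket [-2.5, -2]
m = -2.25, f(m) = -2.203125 (−); new bracket [-2.5, -2.25]
m = -2.375, f(m) = 0.345703 (+); new bracket [-2.375, -2.25]
m = -2.3125, f(m) = -0.9866 (−); new bracket [-2.375, -2.3125]

-0.9866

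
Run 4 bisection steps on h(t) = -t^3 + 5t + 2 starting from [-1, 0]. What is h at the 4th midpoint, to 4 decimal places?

-0.1038

h(-0.5) = -0.375 < 0, so the root lies in [-0.5, 0]
h(-0.25) = 0.765625 > 0, so the root lies in [-0.5, -0.25]
h(-0.375) = 0.177734 > 0, so the root lies in [-0.5, -0.375]
h(-0.4375) = -0.1038 < 0, so the root lies in [-0.4375, -0.375]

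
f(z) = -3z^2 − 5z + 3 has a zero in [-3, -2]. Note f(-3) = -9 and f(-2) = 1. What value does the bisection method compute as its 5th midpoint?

-2.15625

f(-2.5) = -3.25 < 0, so the root lies in [-2.5, -2]
f(-2.25) = -0.9375 < 0, so the root lies in [-2.25, -2]
f(-2.125) = 0.078125 > 0, so the root lies in [-2.25, -2.125]
f(-2.1875) = -0.418 < 0, so the root lies in [-2.1875, -2.125]
f(-2.15625) = -0.167 < 0, so the root lies in [-2.15625, -2.125]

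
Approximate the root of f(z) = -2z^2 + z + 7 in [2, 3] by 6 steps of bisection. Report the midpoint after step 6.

2.140625

z = 2.5 gives f = -3, negative; keep [2, 2.5]
z = 2.25 gives f = -0.875, negative; keep [2, 2.25]
z = 2.125 gives f = 0.09375, positive; keep [2.125, 2.25]
z = 2.1875 gives f = -0.3828, negative; keep [2.125, 2.1875]
z = 2.15625 gives f = -0.1426, negative; keep [2.125, 2.15625]
z = 2.140625 gives f = -0.0239, negative; keep [2.125, 2.140625]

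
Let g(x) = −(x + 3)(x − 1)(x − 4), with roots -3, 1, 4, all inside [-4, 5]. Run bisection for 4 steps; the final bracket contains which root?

midpoint 0.5: g = -6.125 < 0 → [-4, 0.5]
midpoint -1.75: g = -19.765625 < 0 → [-4, -1.75]
midpoint -2.875: g = -3.330078 < 0 → [-4, -2.875]
midpoint -3.4375: g = 14.4392 > 0 → [-3.4375, -2.875]

-3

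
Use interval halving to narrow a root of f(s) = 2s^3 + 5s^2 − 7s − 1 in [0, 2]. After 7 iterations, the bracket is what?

[1.09375, 1.109375]

s = 1 gives f = -1, negative; keep [1, 2]
s = 1.5 gives f = 6.5, positive; keep [1, 1.5]
s = 1.25 gives f = 1.96875, positive; keep [1, 1.25]
s = 1.125 gives f = 0.3008, positive; keep [1, 1.125]
s = 1.0625 gives f = -0.394, negative; keep [1.0625, 1.125]
s = 1.09375 gives f = -0.0579, negative; keep [1.09375, 1.125]
s = 1.109375 gives f = 0.1186, positive; keep [1.09375, 1.109375]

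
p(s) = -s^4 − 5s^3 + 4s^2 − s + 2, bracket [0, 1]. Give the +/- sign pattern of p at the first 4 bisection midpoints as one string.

+++-

s = 0.5 gives p = 1.8125, positive; keep [0.5, 1]
s = 0.75 gives p = 1.074219, positive; keep [0.75, 1]
s = 0.875 gives p = 0.251709, positive; keep [0.875, 1]
s = 0.9375 gives p = -0.3142, negative; keep [0.875, 0.9375]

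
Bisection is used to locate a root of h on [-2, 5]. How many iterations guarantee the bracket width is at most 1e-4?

Width after n steps is 7/2^n. Need 2^n ≥ 7/1e-4 = 70000.
2^16 = 65536 < 70000 ≤ 2^17 = 131072, so n = 17.

17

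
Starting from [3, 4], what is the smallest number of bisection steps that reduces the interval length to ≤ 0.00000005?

25

Width after n steps is 1/2^n. Need 2^n ≥ 1/0.00000005 = 20000000.
2^24 = 16777216 < 20000000 ≤ 2^25 = 33554432, so n = 25.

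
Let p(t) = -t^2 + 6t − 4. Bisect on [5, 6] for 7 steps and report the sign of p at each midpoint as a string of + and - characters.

--++++-

p(5.5) = -1.25 < 0, so the root lies in [5, 5.5]
p(5.25) = -0.0625 < 0, so the root lies in [5, 5.25]
p(5.125) = 0.484375 > 0, so the root lies in [5.125, 5.25]
p(5.1875) = 0.2148 > 0, so the root lies in [5.1875, 5.25]
p(5.21875) = 0.0771 > 0, so the root lies in [5.21875, 5.25]
p(5.234375) = 0.0076 > 0, so the root lies in [5.234375, 5.25]
p(5.2421875) = -0.0274 < 0, so the root lies in [5.234375, 5.2421875]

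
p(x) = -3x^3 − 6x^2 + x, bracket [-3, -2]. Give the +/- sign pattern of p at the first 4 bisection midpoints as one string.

x = -2.5 gives p = 6.875, positive; keep [-2.5, -2]
x = -2.25 gives p = 1.546875, positive; keep [-2.25, -2]
x = -2.125 gives p = -0.431641, negative; keep [-2.25, -2.125]
x = -2.1875 gives p = 0.5042, positive; keep [-2.1875, -2.125]

++-+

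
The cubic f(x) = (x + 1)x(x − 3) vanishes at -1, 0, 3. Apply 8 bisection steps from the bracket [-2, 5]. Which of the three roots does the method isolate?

x = 1.5 gives f = -5.625, negative; keep [1.5, 5]
x = 3.25 gives f = 3.453125, positive; keep [1.5, 3.25]
x = 2.375 gives f = -5.009766, negative; keep [2.375, 3.25]
x = 2.8125 gives f = -2.0105, negative; keep [2.8125, 3.25]
x = 3.03125 gives f = 0.3819, positive; keep [2.8125, 3.03125]
x = 2.921875 gives f = -0.8953, negative; keep [2.921875, 3.03125]
x = 2.9765625 gives f = -0.2774, negative; keep [2.9765625, 3.03125]
x = 3.00390625 gives f = 0.047, positive; keep [2.9765625, 3.00390625]

3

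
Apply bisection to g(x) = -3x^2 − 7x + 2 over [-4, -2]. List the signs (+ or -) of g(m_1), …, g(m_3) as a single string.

midpoint -3: g = -4 < 0 → [-3, -2]
midpoint -2.5: g = 0.75 > 0 → [-3, -2.5]
midpoint -2.75: g = -1.4375 < 0 → [-2.75, -2.5]

-+-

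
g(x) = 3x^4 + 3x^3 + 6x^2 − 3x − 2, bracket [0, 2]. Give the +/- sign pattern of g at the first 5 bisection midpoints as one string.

midpoint 1: g = 7 > 0 → [0, 1]
midpoint 0.5: g = -1.4375 < 0 → [0.5, 1]
midpoint 0.75: g = 1.339844 > 0 → [0.5, 0.75]
midpoint 0.625: g = -0.3411 < 0 → [0.625, 0.75]
midpoint 0.6875: g = 0.4185 > 0 → [0.625, 0.6875]

+-+-+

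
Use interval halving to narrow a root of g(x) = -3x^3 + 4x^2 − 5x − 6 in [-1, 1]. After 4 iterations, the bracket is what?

x = 0 gives g = -6, negative; keep [-1, 0]
x = -0.5 gives g = -2.125, negative; keep [-1, -0.5]
x = -0.75 gives g = 1.265625, positive; keep [-0.75, -0.5]
x = -0.625 gives g = -0.5801, negative; keep [-0.75, -0.625]

[-0.75, -0.625]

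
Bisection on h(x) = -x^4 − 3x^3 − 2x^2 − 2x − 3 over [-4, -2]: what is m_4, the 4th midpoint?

m = -3, h(m) = -15 (−); new bracket [-3, -2]
m = -2.5, h(m) = -2.6875 (−); new bracket [-2.5, -2]
m = -2.25, h(m) = -0.082031 (−); new bracket [-2.25, -2]
m = -2.125, h(m) = 0.615 (+); new bracket [-2.25, -2.125]

-2.125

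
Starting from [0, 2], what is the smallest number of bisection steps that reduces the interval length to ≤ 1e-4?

15

Width after n steps is 2/2^n. Need 2^n ≥ 2/1e-4 = 20000.
2^14 = 16384 < 20000 ≤ 2^15 = 32768, so n = 15.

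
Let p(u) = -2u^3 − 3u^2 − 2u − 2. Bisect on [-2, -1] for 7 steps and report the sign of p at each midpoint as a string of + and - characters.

midpoint -1.5: p = 1 > 0 → [-1.5, -1]
midpoint -1.25: p = -0.28125 < 0 → [-1.5, -1.25]
midpoint -1.375: p = 0.277344 > 0 → [-1.375, -1.25]
midpoint -1.3125: p = -0.021 < 0 → [-1.375, -1.3125]
midpoint -1.34375: p = 0.1232 > 0 → [-1.34375, -1.3125]
midpoint -1.328125: p = 0.0499 > 0 → [-1.328125, -1.3125]
midpoint -1.3203125: p = 0.0142 > 0 → [-1.3203125, -1.3125]

+-+-+++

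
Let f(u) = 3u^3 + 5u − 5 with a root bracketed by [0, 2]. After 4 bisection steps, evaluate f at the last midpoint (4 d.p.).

-1.1426

midpoint 1: f = 3 > 0 → [0, 1]
midpoint 0.5: f = -2.125 < 0 → [0.5, 1]
midpoint 0.75: f = 0.015625 > 0 → [0.5, 0.75]
midpoint 0.625: f = -1.1426 < 0 → [0.625, 0.75]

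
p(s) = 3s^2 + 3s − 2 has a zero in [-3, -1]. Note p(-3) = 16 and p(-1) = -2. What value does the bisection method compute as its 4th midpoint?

midpoint -2: p = 4 > 0 → [-2, -1]
midpoint -1.5: p = 0.25 > 0 → [-1.5, -1]
midpoint -1.25: p = -1.0625 < 0 → [-1.5, -1.25]
midpoint -1.375: p = -0.4531 < 0 → [-1.5, -1.375]

-1.375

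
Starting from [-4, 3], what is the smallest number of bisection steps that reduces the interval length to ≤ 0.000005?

Width after n steps is 7/2^n. Need 2^n ≥ 7/0.000005 = 1400000.
2^20 = 1048576 < 1400000 ≤ 2^21 = 2097152, so n = 21.

21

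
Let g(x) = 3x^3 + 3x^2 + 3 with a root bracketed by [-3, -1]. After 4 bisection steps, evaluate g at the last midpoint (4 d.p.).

x = -2 gives g = -9, negative; keep [-2, -1]
x = -1.5 gives g = -0.375, negative; keep [-1.5, -1]
x = -1.25 gives g = 1.828125, positive; keep [-1.5, -1.25]
x = -1.375 gives g = 0.873, positive; keep [-1.5, -1.375]

0.8730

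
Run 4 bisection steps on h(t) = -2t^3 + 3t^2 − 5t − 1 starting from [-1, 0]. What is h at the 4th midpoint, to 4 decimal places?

h(-0.5) = 2.5 > 0, so the root lies in [-0.5, 0]
h(-0.25) = 0.46875 > 0, so the root lies in [-0.25, 0]
h(-0.125) = -0.324219 < 0, so the root lies in [-0.25, -0.125]
h(-0.1875) = 0.0562 > 0, so the root lies in [-0.1875, -0.125]

0.0562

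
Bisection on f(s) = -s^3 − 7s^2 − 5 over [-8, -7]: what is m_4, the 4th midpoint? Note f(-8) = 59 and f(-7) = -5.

m = -7.5, f(m) = 23.125 (+); new bracket [-7.5, -7]
m = -7.25, f(m) = 8.140625 (+); new bracket [-7.25, -7]
m = -7.125, f(m) = 1.345703 (+); new bracket [-7.125, -7]
m = -7.0625, f(m) = -1.8826 (−); new bracket [-7.125, -7.0625]

-7.0625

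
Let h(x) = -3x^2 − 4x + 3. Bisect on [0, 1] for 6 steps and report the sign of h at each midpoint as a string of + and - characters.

m = 0.5, h(m) = 0.25 (+); new bracket [0.5, 1]
m = 0.75, h(m) = -1.6875 (−); new bracket [0.5, 0.75]
m = 0.625, h(m) = -0.671875 (−); new bracket [0.5, 0.625]
m = 0.5625, h(m) = -0.1992 (−); new bracket [0.5, 0.5625]
m = 0.53125, h(m) = 0.0283 (+); new bracket [0.53125, 0.5625]
m = 0.546875, h(m) = -0.0847 (−); new bracket [0.53125, 0.546875]

+---+-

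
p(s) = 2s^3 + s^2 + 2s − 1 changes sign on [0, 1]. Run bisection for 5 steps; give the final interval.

[0.375, 0.40625]

p(0.5) = 0.5 > 0, so the root lies in [0, 0.5]
p(0.25) = -0.40625 < 0, so the root lies in [0.25, 0.5]
p(0.375) = -0.003906 < 0, so the root lies in [0.375, 0.5]
p(0.4375) = 0.2339 > 0, so the root lies in [0.375, 0.4375]
p(0.40625) = 0.1116 > 0, so the root lies in [0.375, 0.40625]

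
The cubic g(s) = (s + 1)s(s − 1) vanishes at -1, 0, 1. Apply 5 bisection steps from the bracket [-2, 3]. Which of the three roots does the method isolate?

1

m = 0.5, g(m) = -0.375 (−); new bracket [0.5, 3]
m = 1.75, g(m) = 3.609375 (+); new bracket [0.5, 1.75]
m = 1.125, g(m) = 0.298828 (+); new bracket [0.5, 1.125]
m = 0.8125, g(m) = -0.2761 (−); new bracket [0.8125, 1.125]
m = 0.96875, g(m) = -0.0596 (−); new bracket [0.96875, 1.125]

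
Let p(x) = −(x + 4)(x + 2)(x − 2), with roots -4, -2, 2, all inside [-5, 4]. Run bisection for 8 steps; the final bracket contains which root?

2

m = -0.5, p(m) = 13.125 (+); new bracket [-0.5, 4]
m = 1.75, p(m) = 5.390625 (+); new bracket [1.75, 4]
m = 2.875, p(m) = -29.326172 (−); new bracket [1.75, 2.875]
m = 2.3125, p(m) = -8.5071 (−); new bracket [1.75, 2.3125]
m = 2.03125, p(m) = -0.7598 (−); new bracket [1.75, 2.03125]
m = 1.890625, p(m) = 2.5067 (+); new bracket [1.890625, 2.03125]
m = 1.9609375, p(m) = 0.9223 (+); new bracket [1.9609375, 2.03125]
m = 1.99609375, p(m) = 0.0936 (+); new bracket [1.99609375, 2.03125]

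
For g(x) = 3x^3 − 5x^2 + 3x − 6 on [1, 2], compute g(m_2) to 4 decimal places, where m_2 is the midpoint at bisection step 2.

0.0156

midpoint 1.5: g = -2.625 < 0 → [1.5, 2]
midpoint 1.75: g = 0.015625 > 0 → [1.5, 1.75]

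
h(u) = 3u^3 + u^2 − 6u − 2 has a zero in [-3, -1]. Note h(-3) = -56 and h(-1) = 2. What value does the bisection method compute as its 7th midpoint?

-1.421875

h(-2) = -10 < 0, so the root lies in [-2, -1]
h(-1.5) = -0.875 < 0, so the root lies in [-1.5, -1]
h(-1.25) = 1.203125 > 0, so the root lies in [-1.5, -1.25]
h(-1.375) = 0.3418 > 0, so the root lies in [-1.5, -1.375]
h(-1.4375) = -0.22 < 0, so the root lies in [-1.4375, -1.375]
h(-1.40625) = 0.0723 > 0, so the root lies in [-1.4375, -1.40625]
h(-1.421875) = -0.071 < 0, so the root lies in [-1.421875, -1.40625]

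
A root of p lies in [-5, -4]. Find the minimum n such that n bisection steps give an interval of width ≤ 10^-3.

10

Width after n steps is 1/2^n. Need 2^n ≥ 1/10^-3 = 1000.
2^9 = 512 < 1000 ≤ 2^10 = 1024, so n = 10.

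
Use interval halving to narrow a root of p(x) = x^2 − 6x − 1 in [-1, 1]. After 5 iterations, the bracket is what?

[-0.1875, -0.125]

midpoint 0: p = -1 < 0 → [-1, 0]
midpoint -0.5: p = 2.25 > 0 → [-0.5, 0]
midpoint -0.25: p = 0.5625 > 0 → [-0.25, 0]
midpoint -0.125: p = -0.2344 < 0 → [-0.25, -0.125]
midpoint -0.1875: p = 0.1602 > 0 → [-0.1875, -0.125]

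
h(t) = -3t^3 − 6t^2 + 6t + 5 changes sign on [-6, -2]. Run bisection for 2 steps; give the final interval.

midpoint -4: h = 77 > 0 → [-4, -2]
midpoint -3: h = 14 > 0 → [-3, -2]

[-3, -2]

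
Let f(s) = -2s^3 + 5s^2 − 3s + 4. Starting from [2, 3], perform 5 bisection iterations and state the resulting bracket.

m = 2.5, f(m) = -3.5 (−); new bracket [2, 2.5]
m = 2.25, f(m) = -0.21875 (−); new bracket [2, 2.25]
m = 2.125, f(m) = 1.011719 (+); new bracket [2.125, 2.25]
m = 2.1875, f(m) = 0.4282 (+); new bracket [2.1875, 2.25]
m = 2.21875, f(m) = 0.1129 (+); new bracket [2.21875, 2.25]

[2.21875, 2.25]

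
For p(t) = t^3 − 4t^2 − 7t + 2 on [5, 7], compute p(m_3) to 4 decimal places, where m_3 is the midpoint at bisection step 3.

p(6) = 32 > 0, so the root lies in [5, 6]
p(5.5) = 8.875 > 0, so the root lies in [5, 5.5]
p(5.25) = -0.296875 < 0, so the root lies in [5.25, 5.5]

-0.2969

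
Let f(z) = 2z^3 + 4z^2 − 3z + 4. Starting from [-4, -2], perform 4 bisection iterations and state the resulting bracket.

[-2.875, -2.75]

f(-3) = -5 < 0, so the root lies in [-3, -2]
f(-2.5) = 5.25 > 0, so the root lies in [-3, -2.5]
f(-2.75) = 0.90625 > 0, so the root lies in [-3, -2.75]
f(-2.875) = -1.8398 < 0, so the root lies in [-2.875, -2.75]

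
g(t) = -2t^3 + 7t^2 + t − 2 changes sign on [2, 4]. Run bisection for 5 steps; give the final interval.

m = 3, g(m) = 10 (+); new bracket [3, 4]
m = 3.5, g(m) = 1.5 (+); new bracket [3.5, 4]
m = 3.75, g(m) = -5.28125 (−); new bracket [3.5, 3.75]
m = 3.625, g(m) = -1.6602 (−); new bracket [3.5, 3.625]
m = 3.5625, g(m) = -0.0239 (−); new bracket [3.5, 3.5625]

[3.5, 3.5625]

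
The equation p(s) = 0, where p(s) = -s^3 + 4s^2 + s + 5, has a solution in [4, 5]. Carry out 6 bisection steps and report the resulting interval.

[4.46875, 4.484375]

p(4.5) = -0.625 < 0, so the root lies in [4, 4.5]
p(4.25) = 4.734375 > 0, so the root lies in [4.25, 4.5]
p(4.375) = 2.197266 > 0, so the root lies in [4.375, 4.5]
p(4.4375) = 0.8225 > 0, so the root lies in [4.4375, 4.5]
p(4.46875) = 0.1079 > 0, so the root lies in [4.46875, 4.5]
p(4.484375) = -0.2562 < 0, so the root lies in [4.46875, 4.484375]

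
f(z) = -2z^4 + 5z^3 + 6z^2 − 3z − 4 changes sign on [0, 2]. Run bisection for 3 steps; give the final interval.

[0.75, 1]

z = 1 gives f = 2, positive; keep [0, 1]
z = 0.5 gives f = -3.5, negative; keep [0.5, 1]
z = 0.75 gives f = -1.398438, negative; keep [0.75, 1]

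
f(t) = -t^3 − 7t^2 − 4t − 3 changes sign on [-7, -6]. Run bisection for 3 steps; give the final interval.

m = -6.5, f(m) = 1.875 (+); new bracket [-6.5, -6]
m = -6.25, f(m) = -7.296875 (−); new bracket [-6.5, -6.25]
m = -6.375, f(m) = -2.900391 (−); new bracket [-6.5, -6.375]

[-6.5, -6.375]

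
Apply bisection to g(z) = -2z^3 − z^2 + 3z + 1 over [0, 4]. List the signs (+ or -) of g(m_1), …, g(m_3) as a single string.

m = 2, g(m) = -13 (−); new bracket [0, 2]
m = 1, g(m) = 1 (+); new bracket [1, 2]
m = 1.5, g(m) = -3.5 (−); new bracket [1, 1.5]

-+-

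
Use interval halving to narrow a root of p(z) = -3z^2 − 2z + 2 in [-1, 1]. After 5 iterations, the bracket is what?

z = 0 gives p = 2, positive; keep [0, 1]
z = 0.5 gives p = 0.25, positive; keep [0.5, 1]
z = 0.75 gives p = -1.1875, negative; keep [0.5, 0.75]
z = 0.625 gives p = -0.4219, negative; keep [0.5, 0.625]
z = 0.5625 gives p = -0.0742, negative; keep [0.5, 0.5625]

[0.5, 0.5625]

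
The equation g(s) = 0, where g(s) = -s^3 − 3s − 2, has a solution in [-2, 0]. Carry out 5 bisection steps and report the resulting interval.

s = -1 gives g = 2, positive; keep [-1, 0]
s = -0.5 gives g = -0.375, negative; keep [-1, -0.5]
s = -0.75 gives g = 0.671875, positive; keep [-0.75, -0.5]
s = -0.625 gives g = 0.1191, positive; keep [-0.625, -0.5]
s = -0.5625 gives g = -0.1345, negative; keep [-0.625, -0.5625]

[-0.625, -0.5625]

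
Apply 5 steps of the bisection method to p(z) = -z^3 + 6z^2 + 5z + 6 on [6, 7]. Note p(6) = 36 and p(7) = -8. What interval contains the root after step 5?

z = 6.5 gives p = 17.375, positive; keep [6.5, 7]
z = 6.75 gives p = 5.578125, positive; keep [6.75, 7]
z = 6.875 gives p = -0.982422, negative; keep [6.75, 6.875]
z = 6.8125 gives p = 2.3542, positive; keep [6.8125, 6.875]
z = 6.84375 gives p = 0.7001, positive; keep [6.84375, 6.875]

[6.84375, 6.875]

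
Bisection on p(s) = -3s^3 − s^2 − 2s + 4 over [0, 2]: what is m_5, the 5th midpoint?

p(1) = -2 < 0, so the root lies in [0, 1]
p(0.5) = 2.375 > 0, so the root lies in [0.5, 1]
p(0.75) = 0.671875 > 0, so the root lies in [0.75, 1]
p(0.875) = -0.5254 < 0, so the root lies in [0.75, 0.875]
p(0.8125) = 0.1057 > 0, so the root lies in [0.8125, 0.875]

0.8125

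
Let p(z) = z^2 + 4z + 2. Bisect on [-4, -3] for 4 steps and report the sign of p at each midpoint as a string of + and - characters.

+--+

midpoint -3.5: p = 0.25 > 0 → [-3.5, -3]
midpoint -3.25: p = -0.4375 < 0 → [-3.5, -3.25]
midpoint -3.375: p = -0.109375 < 0 → [-3.5, -3.375]
midpoint -3.4375: p = 0.0664 > 0 → [-3.4375, -3.375]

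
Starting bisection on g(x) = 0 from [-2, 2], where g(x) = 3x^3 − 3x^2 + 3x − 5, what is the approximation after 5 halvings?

1.375

x = 0 gives g = -5, negative; keep [0, 2]
x = 1 gives g = -2, negative; keep [1, 2]
x = 1.5 gives g = 2.875, positive; keep [1, 1.5]
x = 1.25 gives g = -0.0781, negative; keep [1.25, 1.5]
x = 1.375 gives g = 1.252, positive; keep [1.25, 1.375]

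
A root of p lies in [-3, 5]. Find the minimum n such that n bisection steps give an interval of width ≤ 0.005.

11

Width after n steps is 8/2^n. Need 2^n ≥ 8/0.005 = 1600.
2^10 = 1024 < 1600 ≤ 2^11 = 2048, so n = 11.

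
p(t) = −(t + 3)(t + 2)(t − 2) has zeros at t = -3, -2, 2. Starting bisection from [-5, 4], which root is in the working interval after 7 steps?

t = -0.5 gives p = 9.375, positive; keep [-0.5, 4]
t = 1.75 gives p = 4.453125, positive; keep [1.75, 4]
t = 2.875 gives p = -25.060547, negative; keep [1.75, 2.875]
t = 2.3125 gives p = -7.1594, negative; keep [1.75, 2.3125]
t = 2.03125 gives p = -0.6338, negative; keep [1.75, 2.03125]
t = 1.890625 gives p = 2.0811, positive; keep [1.890625, 2.03125]
t = 1.9609375 gives p = 0.7676, positive; keep [1.9609375, 2.03125]

2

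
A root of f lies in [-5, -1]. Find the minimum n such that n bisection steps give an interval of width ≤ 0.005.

10

Width after n steps is 4/2^n. Need 2^n ≥ 4/0.005 = 800.
2^9 = 512 < 800 ≤ 2^10 = 1024, so n = 10.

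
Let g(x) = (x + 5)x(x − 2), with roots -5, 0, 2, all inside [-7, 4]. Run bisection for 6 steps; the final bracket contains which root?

midpoint -1.5: g = 18.375 > 0 → [-7, -1.5]
midpoint -4.25: g = 19.921875 > 0 → [-7, -4.25]
midpoint -5.625: g = -26.806641 < 0 → [-5.625, -4.25]
midpoint -4.9375: g = 2.1409 > 0 → [-5.625, -4.9375]
midpoint -5.28125: g = -10.8152 < 0 → [-5.28125, -4.9375]
midpoint -5.109375: g = -3.973 < 0 → [-5.109375, -4.9375]

-5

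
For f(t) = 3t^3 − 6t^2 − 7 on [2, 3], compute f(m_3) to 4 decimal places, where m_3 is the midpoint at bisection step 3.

t = 2.5 gives f = 2.375, positive; keep [2, 2.5]
t = 2.25 gives f = -3.203125, negative; keep [2.25, 2.5]
t = 2.375 gives f = -0.654297, negative; keep [2.375, 2.5]

-0.6543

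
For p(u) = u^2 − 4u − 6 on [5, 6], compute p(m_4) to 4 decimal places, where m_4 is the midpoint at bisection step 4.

0.1602

midpoint 5.5: p = 2.25 > 0 → [5, 5.5]
midpoint 5.25: p = 0.5625 > 0 → [5, 5.25]
midpoint 5.125: p = -0.234375 < 0 → [5.125, 5.25]
midpoint 5.1875: p = 0.1602 > 0 → [5.125, 5.1875]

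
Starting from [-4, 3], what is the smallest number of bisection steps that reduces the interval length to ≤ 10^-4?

Width after n steps is 7/2^n. Need 2^n ≥ 7/10^-4 = 70000.
2^16 = 65536 < 70000 ≤ 2^17 = 131072, so n = 17.

17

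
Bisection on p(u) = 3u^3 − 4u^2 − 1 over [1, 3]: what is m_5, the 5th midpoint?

m = 2, p(m) = 7 (+); new bracket [1, 2]
m = 1.5, p(m) = 0.125 (+); new bracket [1, 1.5]
m = 1.25, p(m) = -1.390625 (−); new bracket [1.25, 1.5]
m = 1.375, p(m) = -0.7637 (−); new bracket [1.375, 1.5]
m = 1.4375, p(m) = -0.3542 (−); new bracket [1.4375, 1.5]

1.4375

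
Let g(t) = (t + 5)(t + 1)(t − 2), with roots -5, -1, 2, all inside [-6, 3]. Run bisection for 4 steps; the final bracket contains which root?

g(-1.5) = 6.125 > 0, so the root lies in [-6, -1.5]
g(-3.75) = 19.765625 > 0, so the root lies in [-6, -3.75]
g(-4.875) = 3.330078 > 0, so the root lies in [-6, -4.875]
g(-5.4375) = -14.4392 < 0, so the root lies in [-5.4375, -4.875]

-5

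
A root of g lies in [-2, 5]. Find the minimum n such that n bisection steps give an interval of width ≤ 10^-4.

17

Width after n steps is 7/2^n. Need 2^n ≥ 7/10^-4 = 70000.
2^16 = 65536 < 70000 ≤ 2^17 = 131072, so n = 17.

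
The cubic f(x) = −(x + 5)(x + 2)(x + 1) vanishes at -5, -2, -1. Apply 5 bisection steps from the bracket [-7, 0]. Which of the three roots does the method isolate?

-5

midpoint -3.5: f = -5.625 < 0 → [-7, -3.5]
midpoint -5.25: f = 3.453125 > 0 → [-5.25, -3.5]
midpoint -4.375: f = -5.009766 < 0 → [-5.25, -4.375]
midpoint -4.8125: f = -2.0105 < 0 → [-5.25, -4.8125]
midpoint -5.03125: f = 0.3819 > 0 → [-5.03125, -4.8125]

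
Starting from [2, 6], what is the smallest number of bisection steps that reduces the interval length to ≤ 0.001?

Width after n steps is 4/2^n. Need 2^n ≥ 4/0.001 = 4000.
2^11 = 2048 < 4000 ≤ 2^12 = 4096, so n = 12.

12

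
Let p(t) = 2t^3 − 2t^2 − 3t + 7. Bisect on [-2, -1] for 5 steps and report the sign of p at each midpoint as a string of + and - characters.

+----

midpoint -1.5: p = 0.25 > 0 → [-2, -1.5]
midpoint -1.75: p = -4.59375 < 0 → [-1.75, -1.5]
midpoint -1.625: p = -1.988281 < 0 → [-1.625, -1.5]
midpoint -1.5625: p = -0.8247 < 0 → [-1.5625, -1.5]
midpoint -1.53125: p = -0.2764 < 0 → [-1.53125, -1.5]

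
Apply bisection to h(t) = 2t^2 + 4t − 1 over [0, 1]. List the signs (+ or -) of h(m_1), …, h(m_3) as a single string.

++-

m = 0.5, h(m) = 1.5 (+); new bracket [0, 0.5]
m = 0.25, h(m) = 0.125 (+); new bracket [0, 0.25]
m = 0.125, h(m) = -0.46875 (−); new bracket [0.125, 0.25]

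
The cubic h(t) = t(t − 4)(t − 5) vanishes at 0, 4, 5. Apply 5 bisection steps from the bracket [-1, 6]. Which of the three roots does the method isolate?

h(2.5) = 9.375 > 0, so the root lies in [-1, 2.5]
h(0.75) = 10.359375 > 0, so the root lies in [-1, 0.75]
h(-0.125) = -2.642578 < 0, so the root lies in [-0.125, 0.75]
h(0.3125) = 5.4016 > 0, so the root lies in [-0.125, 0.3125]
h(0.09375) = 1.7967 > 0, so the root lies in [-0.125, 0.09375]

0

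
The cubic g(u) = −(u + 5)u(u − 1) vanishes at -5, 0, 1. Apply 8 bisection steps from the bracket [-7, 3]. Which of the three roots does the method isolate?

m = -2, g(m) = -18 (−); new bracket [-7, -2]
m = -4.5, g(m) = -12.375 (−); new bracket [-7, -4.5]
m = -5.75, g(m) = 29.109375 (+); new bracket [-5.75, -4.5]
m = -5.125, g(m) = 3.9238 (+); new bracket [-5.125, -4.5]
m = -4.8125, g(m) = -5.2449 (−); new bracket [-5.125, -4.8125]
m = -4.96875, g(m) = -0.9268 (−); new bracket [-5.125, -4.96875]
m = -5.046875, g(m) = 1.4305 (+); new bracket [-5.046875, -4.96875]
m = -5.0078125, g(m) = 0.235 (+); new bracket [-5.0078125, -4.96875]

-5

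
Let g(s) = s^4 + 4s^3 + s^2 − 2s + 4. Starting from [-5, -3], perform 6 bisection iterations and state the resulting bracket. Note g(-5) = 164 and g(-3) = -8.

[-3.46875, -3.4375]

m = -4, g(m) = 28 (+); new bracket [-4, -3]
m = -3.5, g(m) = 1.8125 (+); new bracket [-3.5, -3]
m = -3.25, g(m) = -4.683594 (−); new bracket [-3.5, -3.25]
m = -3.375, g(m) = -1.8865 (−); new bracket [-3.5, -3.375]
m = -3.4375, g(m) = -0.1567 (−); new bracket [-3.5, -3.4375]
m = -3.46875, g(m) = 0.7971 (+); new bracket [-3.46875, -3.4375]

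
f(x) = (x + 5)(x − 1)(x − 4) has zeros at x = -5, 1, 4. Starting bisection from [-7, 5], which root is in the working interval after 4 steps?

f(-1) = 40 > 0, so the root lies in [-7, -1]
f(-4) = 40 > 0, so the root lies in [-7, -4]
f(-5.5) = -30.875 < 0, so the root lies in [-5.5, -4]
f(-4.75) = 12.5781 > 0, so the root lies in [-5.5, -4.75]

-5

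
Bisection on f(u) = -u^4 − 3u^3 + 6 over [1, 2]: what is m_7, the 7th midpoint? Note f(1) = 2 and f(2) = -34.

u = 1.5 gives f = -9.1875, negative; keep [1, 1.5]
u = 1.25 gives f = -2.300781, negative; keep [1, 1.25]
u = 1.125 gives f = 0.126709, positive; keep [1.125, 1.25]
u = 1.1875 gives f = -1.0122, negative; keep [1.125, 1.1875]
u = 1.15625 gives f = -0.4248, negative; keep [1.125, 1.15625]
u = 1.140625 gives f = -0.1446, negative; keep [1.125, 1.140625]
u = 1.1328125 gives f = -0.0079, negative; keep [1.125, 1.1328125]

1.1328125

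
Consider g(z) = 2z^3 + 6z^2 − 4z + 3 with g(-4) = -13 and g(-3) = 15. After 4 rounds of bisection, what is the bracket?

[-3.6875, -3.625]

z = -3.5 gives g = 4.75, positive; keep [-4, -3.5]
z = -3.75 gives g = -3.09375, negative; keep [-3.75, -3.5]
z = -3.625 gives g = 1.074219, positive; keep [-3.75, -3.625]
z = -3.6875 gives g = -0.9468, negative; keep [-3.6875, -3.625]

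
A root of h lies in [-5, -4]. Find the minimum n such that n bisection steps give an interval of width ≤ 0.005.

Width after n steps is 1/2^n. Need 2^n ≥ 1/0.005 = 200.
2^7 = 128 < 200 ≤ 2^8 = 256, so n = 8.

8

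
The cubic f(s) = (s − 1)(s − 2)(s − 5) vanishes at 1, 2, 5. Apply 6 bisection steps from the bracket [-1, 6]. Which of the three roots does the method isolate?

f(2.5) = -1.875 < 0, so the root lies in [2.5, 6]
f(4.25) = -5.484375 < 0, so the root lies in [4.25, 6]
f(5.125) = 1.611328 > 0, so the root lies in [4.25, 5.125]
f(4.6875) = -3.0969 < 0, so the root lies in [4.6875, 5.125]
f(4.90625) = -1.0643 < 0, so the root lies in [4.90625, 5.125]
f(5.015625) = 0.1892 > 0, so the root lies in [4.90625, 5.015625]

5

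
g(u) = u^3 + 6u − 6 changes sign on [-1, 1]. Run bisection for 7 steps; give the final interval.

[0.875, 0.890625]

m = 0, g(m) = -6 (−); new bracket [0, 1]
m = 0.5, g(m) = -2.875 (−); new bracket [0.5, 1]
m = 0.75, g(m) = -1.078125 (−); new bracket [0.75, 1]
m = 0.875, g(m) = -0.0801 (−); new bracket [0.875, 1]
m = 0.9375, g(m) = 0.449 (+); new bracket [0.875, 0.9375]
m = 0.90625, g(m) = 0.1818 (+); new bracket [0.875, 0.90625]
m = 0.890625, g(m) = 0.0502 (+); new bracket [0.875, 0.890625]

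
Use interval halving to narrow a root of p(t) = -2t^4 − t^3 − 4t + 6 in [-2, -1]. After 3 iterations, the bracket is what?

t = -1.5 gives p = 5.25, positive; keep [-2, -1.5]
t = -1.75 gives p = -0.398438, negative; keep [-1.75, -1.5]
t = -1.625 gives p = 2.845215, positive; keep [-1.75, -1.625]

[-1.75, -1.625]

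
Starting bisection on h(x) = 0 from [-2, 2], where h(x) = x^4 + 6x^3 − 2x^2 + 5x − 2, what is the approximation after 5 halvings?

0.375

h(0) = -2 < 0, so the root lies in [0, 2]
h(1) = 8 > 0, so the root lies in [0, 1]
h(0.5) = 0.8125 > 0, so the root lies in [0, 0.5]
h(0.25) = -0.7773 < 0, so the root lies in [0.25, 0.5]
h(0.375) = -0.0701 < 0, so the root lies in [0.375, 0.5]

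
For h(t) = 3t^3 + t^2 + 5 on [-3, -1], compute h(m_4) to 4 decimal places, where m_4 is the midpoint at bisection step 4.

h(-2) = -15 < 0, so the root lies in [-2, -1]
h(-1.5) = -2.875 < 0, so the root lies in [-1.5, -1]
h(-1.25) = 0.703125 > 0, so the root lies in [-1.5, -1.25]
h(-1.375) = -0.9082 < 0, so the root lies in [-1.375, -1.25]

-0.9082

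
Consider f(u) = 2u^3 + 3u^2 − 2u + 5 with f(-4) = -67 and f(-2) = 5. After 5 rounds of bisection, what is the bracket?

[-2.375, -2.3125]

m = -3, f(m) = -16 (−); new bracket [-3, -2]
m = -2.5, f(m) = -2.5 (−); new bracket [-2.5, -2]
m = -2.25, f(m) = 1.90625 (+); new bracket [-2.5, -2.25]
m = -2.375, f(m) = -0.1211 (−); new bracket [-2.375, -2.25]
m = -2.3125, f(m) = 0.9351 (+); new bracket [-2.375, -2.3125]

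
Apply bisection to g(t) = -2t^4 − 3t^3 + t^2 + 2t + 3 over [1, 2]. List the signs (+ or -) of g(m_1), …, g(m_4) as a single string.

---+

g(1.5) = -12 < 0, so the root lies in [1, 1.5]
g(1.25) = -3.679688 < 0, so the root lies in [1, 1.25]
g(1.125) = -0.959473 < 0, so the root lies in [1, 1.125]
g(1.0625) = 0.1067 > 0, so the root lies in [1.0625, 1.125]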